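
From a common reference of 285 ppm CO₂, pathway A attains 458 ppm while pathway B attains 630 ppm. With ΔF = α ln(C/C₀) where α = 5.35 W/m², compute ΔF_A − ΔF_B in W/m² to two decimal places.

ΔF_A − ΔF_B = -1.71 W/m²

ΔF_A = 5.35 ln(458/285) = 5.35 × 0.47438 = 2.5379 W/m².
ΔF_B = 5.35 ln(630/285) = 5.35 × 0.79323 = 4.2438 W/m².
Difference: 2.5379 − 4.2438 = -1.7059 W/m².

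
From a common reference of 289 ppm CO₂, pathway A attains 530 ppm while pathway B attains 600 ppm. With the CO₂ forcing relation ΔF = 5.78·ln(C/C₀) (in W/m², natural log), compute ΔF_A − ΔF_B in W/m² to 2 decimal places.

ΔF_A − ΔF_B = -0.72 W/m²

ΔF_A = 5.78 ln(530/289) = 5.78 × 0.60645 = 3.5053 W/m².
ΔF_B = 5.78 ln(600/289) = 5.78 × 0.73050 = 4.2223 W/m².
Difference: 3.5053 − 4.2223 = -0.7170 W/m².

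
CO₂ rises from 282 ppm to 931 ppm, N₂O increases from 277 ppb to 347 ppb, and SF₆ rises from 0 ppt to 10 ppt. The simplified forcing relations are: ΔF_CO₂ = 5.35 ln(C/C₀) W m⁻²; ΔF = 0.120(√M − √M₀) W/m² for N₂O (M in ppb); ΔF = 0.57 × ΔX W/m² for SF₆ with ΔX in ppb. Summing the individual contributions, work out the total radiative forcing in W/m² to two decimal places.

CO₂: 5.35 × ln(931/282) = 5.35 × ln(3.30142) = 5.35 × 1.19435 = 6.3898 W/m².
N₂O: 0.120 × (√347 − √277) = 0.120 × (18.6279 − 16.6433) = 0.120 × 1.9846 = 0.2382 W/m².
SF₆: Δ = 10 − 0 = 10 ppt = 0.010 ppb; ΔF = 0.57 × 0.010 = 0.0057 W/m².
Total ΔF = 6.3898 + 0.2382 + 0.0057 = 6.6337 W/m².

ΔF = 6.63 W/m²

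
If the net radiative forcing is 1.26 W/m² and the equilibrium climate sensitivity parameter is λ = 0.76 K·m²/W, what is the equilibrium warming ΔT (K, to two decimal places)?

ΔT = 0.96 K

ΔT = λ ΔF = 0.76 × 1.26 = 0.9576 K.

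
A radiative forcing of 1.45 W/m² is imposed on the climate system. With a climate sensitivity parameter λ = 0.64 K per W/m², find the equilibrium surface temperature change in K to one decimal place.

ΔT = 0.9 K

ΔT = λ ΔF = 0.64 × 1.45 = 0.9280 K.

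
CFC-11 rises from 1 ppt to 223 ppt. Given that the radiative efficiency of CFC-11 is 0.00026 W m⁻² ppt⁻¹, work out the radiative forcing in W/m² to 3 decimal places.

ΔF = 0.058 W/m²

CFC-11: ΔF = 0.00026 × (223 − 1) = 0.00026 × 222 = 0.0577 W/m².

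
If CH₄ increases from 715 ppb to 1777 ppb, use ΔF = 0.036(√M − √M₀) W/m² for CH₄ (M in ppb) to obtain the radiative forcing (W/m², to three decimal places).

CH₄: 0.036 × (√1777 − √715) = 0.036 × (42.1545 − 26.7395) = 0.036 × 15.4150 = 0.5549 W/m².

ΔF = 0.555 W/m²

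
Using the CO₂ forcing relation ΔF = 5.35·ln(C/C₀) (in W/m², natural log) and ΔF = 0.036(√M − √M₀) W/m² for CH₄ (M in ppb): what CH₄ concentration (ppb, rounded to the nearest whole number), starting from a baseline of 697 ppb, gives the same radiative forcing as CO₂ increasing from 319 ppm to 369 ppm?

M ≈ 2308 ppb

CO₂ forcing: 5.35 × ln(369/319) = 5.35 × 0.145606 = 0.77899 W/m².
Set 0.036(√M − √697) = 0.77899: √M = 0.77899/0.036 + √697 = 21.6386 + 26.4008 = 48.0394.
M = (48.0394)² = 2307.78 ppb.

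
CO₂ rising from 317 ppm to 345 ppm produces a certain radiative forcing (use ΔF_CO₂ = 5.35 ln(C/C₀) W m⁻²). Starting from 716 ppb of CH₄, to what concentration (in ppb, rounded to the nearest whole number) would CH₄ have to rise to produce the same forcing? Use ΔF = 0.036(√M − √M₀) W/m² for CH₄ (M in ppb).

CO₂ forcing: 5.35 × ln(345/317) = 5.35 × 0.084643 = 0.45284 W/m².
Set 0.036(√M − √716) = 0.45284: √M = 0.45284/0.036 + √716 = 12.5789 + 26.7582 = 39.3371.
M = (39.3371)² = 1547.41 ppb.

M ≈ 1547 ppb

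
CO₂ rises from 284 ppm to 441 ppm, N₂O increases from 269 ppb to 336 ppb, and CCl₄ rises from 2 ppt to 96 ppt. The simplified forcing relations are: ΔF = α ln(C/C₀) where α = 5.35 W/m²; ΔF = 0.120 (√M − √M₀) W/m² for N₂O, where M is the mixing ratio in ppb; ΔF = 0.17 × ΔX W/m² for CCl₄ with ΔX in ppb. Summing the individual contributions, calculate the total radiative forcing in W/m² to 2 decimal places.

CO₂: 5.35 × ln(441/284) = 5.35 × ln(1.55282) = 5.35 × 0.44007 = 2.3544 W/m².
N₂O: 0.120 × (√336 − √269) = 0.120 × (18.3303 − 16.4012) = 0.120 × 1.9291 = 0.2315 W/m².
CCl₄: Δ = 96 − 2 = 94 ppt = 0.094 ppb; ΔF = 0.17 × 0.094 = 0.0160 W/m².
Total ΔF = 2.3544 + 0.2315 + 0.0160 = 2.6019 W/m².

ΔF = 2.60 W/m²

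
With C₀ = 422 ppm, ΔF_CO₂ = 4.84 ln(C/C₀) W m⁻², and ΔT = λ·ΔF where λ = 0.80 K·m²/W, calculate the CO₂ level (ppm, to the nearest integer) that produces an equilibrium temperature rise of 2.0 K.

C ≈ 707 ppm

Required forcing: ΔF = ΔT/λ = 2.0/0.80 = 2.5000 W/m².
Then ln(C/422) = ΔF/4.84 = 2.5000/4.84 = 0.51653.
So C = 422 × e^0.51653 = 422 × 1.67620 = 707.36 ppm.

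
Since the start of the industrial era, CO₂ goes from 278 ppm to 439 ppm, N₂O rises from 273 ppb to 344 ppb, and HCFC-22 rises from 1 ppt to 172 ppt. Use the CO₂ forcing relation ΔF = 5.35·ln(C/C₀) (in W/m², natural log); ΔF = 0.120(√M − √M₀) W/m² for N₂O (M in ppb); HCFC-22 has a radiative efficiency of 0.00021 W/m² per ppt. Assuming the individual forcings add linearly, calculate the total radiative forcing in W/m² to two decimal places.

CO₂: 5.35 × ln(439/278) = 5.35 × ln(1.57914) = 5.35 × 0.45688 = 2.4443 W/m².
N₂O: 0.120 × (√344 − √273) = 0.120 × (18.5472 − 16.5227) = 0.120 × 2.0245 = 0.2429 W/m².
HCFC-22: ΔF = 0.00021 × (172 − 1) = 0.00021 × 171 = 0.0359 W/m².
Total ΔF = 2.4443 + 0.2429 + 0.0359 = 2.7231 W/m².

ΔF = 2.72 W/m²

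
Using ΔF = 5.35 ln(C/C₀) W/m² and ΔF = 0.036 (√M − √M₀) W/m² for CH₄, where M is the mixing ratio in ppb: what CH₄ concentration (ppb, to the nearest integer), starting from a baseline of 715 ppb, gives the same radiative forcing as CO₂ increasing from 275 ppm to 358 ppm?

CO₂ forcing: 5.35 × ln(358/275) = 5.35 × 0.263762 = 1.41113 W/m².
Set 0.036(√M − √715) = 1.41113: √M = 1.41113/0.036 + √715 = 39.1981 + 26.7395 = 65.9376.
M = (65.9376)² = 4347.77 ppb.

M ≈ 4348 ppb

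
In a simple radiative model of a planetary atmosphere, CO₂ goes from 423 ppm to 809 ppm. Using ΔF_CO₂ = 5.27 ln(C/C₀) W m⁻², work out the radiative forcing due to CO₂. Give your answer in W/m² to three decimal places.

ΔF = 3.417 W/m²

CO₂ absorption bands are partially saturated, so forcing scales with the logarithm of the concentration ratio.
CO₂: 5.27 × ln(809/423) = 5.27 × ln(1.91253) = 5.27 × 0.64843 = 3.4172 W/m².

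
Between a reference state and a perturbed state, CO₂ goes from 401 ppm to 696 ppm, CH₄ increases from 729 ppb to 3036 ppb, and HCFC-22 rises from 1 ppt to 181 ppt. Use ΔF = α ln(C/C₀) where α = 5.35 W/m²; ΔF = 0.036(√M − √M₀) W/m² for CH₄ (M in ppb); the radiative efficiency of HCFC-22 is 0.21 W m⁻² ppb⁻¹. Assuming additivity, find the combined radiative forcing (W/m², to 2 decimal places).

CO₂: 5.35 × ln(696/401) = 5.35 × ln(1.73566) = 5.35 × 0.55139 = 2.9499 W/m².
CH₄: 0.036 × (√3036 − √729) = 0.036 × (55.0999 − 27.0000) = 0.036 × 28.0999 = 1.0116 W/m².
HCFC-22: Δ = 181 − 1 = 180 ppt = 0.180 ppb; ΔF = 0.21 × 0.180 = 0.0378 W/m².
Total ΔF = 2.9499 + 1.0116 + 0.0378 = 3.9993 W/m².

ΔF = 4.00 W/m²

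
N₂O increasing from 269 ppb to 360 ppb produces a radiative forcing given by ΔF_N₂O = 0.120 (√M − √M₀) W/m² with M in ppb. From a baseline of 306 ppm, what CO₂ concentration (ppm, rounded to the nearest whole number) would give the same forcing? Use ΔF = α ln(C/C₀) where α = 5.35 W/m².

C ≈ 324 ppm

N₂O forcing: 0.120 × (√360 − √269) = 0.120 × (18.9737 − 16.4012) = 0.120 × 2.5725 = 0.30870 W/m².
Set 5.35 ln(C/306) = 0.30870: ln(C/306) = 0.30870/5.35 = 0.05770, so C = 306 × e^0.05770 = 306 × 1.05940 = 324.18 ppm.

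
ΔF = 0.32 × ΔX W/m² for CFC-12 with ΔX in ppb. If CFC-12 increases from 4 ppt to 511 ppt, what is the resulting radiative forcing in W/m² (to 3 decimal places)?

ΔF = 0.162 W/m²

CFC-12: Δ = 511 − 4 = 507 ppt = 0.507 ppb; ΔF = 0.32 × 0.507 = 0.1622 W/m².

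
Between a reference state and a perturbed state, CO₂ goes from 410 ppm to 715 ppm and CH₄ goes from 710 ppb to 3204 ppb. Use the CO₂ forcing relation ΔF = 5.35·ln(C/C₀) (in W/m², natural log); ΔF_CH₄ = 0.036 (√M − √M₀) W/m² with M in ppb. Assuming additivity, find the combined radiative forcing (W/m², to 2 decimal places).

CO₂: 5.35 × ln(715/410) = 5.35 × ln(1.74390) = 5.35 × 0.55612 = 2.9752 W/m².
CH₄: 0.036 × (√3204 − √710) = 0.036 × (56.6039 − 26.6458) = 0.036 × 29.9581 = 1.0785 W/m².
Total ΔF = 2.9752 + 1.0785 = 4.0537 W/m².

ΔF = 4.05 W/m²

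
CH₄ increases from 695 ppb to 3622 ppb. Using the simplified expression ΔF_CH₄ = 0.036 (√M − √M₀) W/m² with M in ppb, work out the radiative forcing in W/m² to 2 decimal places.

ΔF = 1.22 W/m²

CH₄: 0.036 × (√3622 − √695) = 0.036 × (60.1831 − 26.3629) = 0.036 × 33.8202 = 1.2175 W/m².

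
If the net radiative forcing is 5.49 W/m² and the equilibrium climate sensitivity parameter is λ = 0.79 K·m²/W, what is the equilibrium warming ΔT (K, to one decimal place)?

ΔT = λ ΔF = 0.79 × 5.49 = 4.3371 K.

ΔT = 4.3 K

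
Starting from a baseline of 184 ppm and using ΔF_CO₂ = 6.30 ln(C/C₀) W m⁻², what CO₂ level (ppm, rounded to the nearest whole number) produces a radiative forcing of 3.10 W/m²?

Set 6.30 ln(C/184) = 3.10, so ln(C/184) = 3.10/6.30 = 0.49206.
Then C/184 = e^0.49206 = 1.63568, giving C = 184 × 1.63568 = 300.97 ppm.

C ≈ 301 ppm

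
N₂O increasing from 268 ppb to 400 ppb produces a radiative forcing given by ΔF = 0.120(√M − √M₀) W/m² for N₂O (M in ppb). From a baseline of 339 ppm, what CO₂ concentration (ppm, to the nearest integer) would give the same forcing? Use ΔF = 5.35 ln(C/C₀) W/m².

C ≈ 368 ppm

N₂O forcing: 0.120 × (√400 − √268) = 0.120 × (20.0000 − 16.3707) = 0.120 × 3.6293 = 0.43552 W/m².
Set 5.35 ln(C/339) = 0.43552: ln(C/339) = 0.43552/5.35 = 0.08141, so C = 339 × e^0.08141 = 339 × 1.08482 = 367.75 ppm.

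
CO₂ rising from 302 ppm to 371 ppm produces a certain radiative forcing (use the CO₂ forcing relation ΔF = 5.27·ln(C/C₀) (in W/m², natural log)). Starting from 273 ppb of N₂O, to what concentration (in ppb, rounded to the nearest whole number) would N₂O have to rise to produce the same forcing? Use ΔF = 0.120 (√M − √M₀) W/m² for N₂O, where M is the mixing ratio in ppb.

CO₂ forcing: 5.27 × ln(371/302) = 5.27 × 0.205775 = 1.08443 W/m².
Set 0.120(√M − √273) = 1.08443: √M = 1.08443/0.120 + √273 = 9.0369 + 16.5227 = 25.5596.
M = (25.5596)² = 653.29 ppb.

M ≈ 653 ppb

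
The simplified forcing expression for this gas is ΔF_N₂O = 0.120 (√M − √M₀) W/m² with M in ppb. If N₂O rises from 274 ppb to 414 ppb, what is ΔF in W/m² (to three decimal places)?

N₂O: 0.120 × (√414 − √274) = 0.120 × (20.3470 − 16.5529) = 0.120 × 3.7941 = 0.4553 W/m².

ΔF = 0.455 W/m²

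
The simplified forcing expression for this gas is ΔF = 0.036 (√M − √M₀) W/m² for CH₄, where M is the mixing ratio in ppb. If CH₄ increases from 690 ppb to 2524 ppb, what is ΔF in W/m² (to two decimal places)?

ΔF = 0.86 W/m²

CH₄: 0.036 × (√2524 − √690) = 0.036 × (50.2394 − 26.2679) = 0.036 × 23.9715 = 0.8630 W/m².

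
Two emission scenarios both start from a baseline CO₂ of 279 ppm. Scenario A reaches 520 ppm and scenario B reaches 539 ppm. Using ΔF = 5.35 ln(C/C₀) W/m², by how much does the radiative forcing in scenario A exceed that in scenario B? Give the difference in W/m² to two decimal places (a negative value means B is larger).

ΔF_A − ΔF_B = -0.19 W/m²

ΔF_A = 5.35 ln(520/279) = 5.35 × 0.62262 = 3.3310 W/m².
ΔF_B = 5.35 ln(539/279) = 5.35 × 0.65850 = 3.5230 W/m².
Difference: 3.3310 − 3.5230 = -0.1920 W/m².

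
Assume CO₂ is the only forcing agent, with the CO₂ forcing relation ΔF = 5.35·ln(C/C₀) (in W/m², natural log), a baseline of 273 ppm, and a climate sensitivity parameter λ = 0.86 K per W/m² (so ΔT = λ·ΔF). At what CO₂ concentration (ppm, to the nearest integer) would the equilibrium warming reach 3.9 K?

Required forcing: ΔF = ΔT/λ = 3.9/0.86 = 4.5349 W/m².
Then ln(C/273) = ΔF/5.35 = 4.5349/5.35 = 0.84764.
So C = 273 × e^0.84764 = 273 × 2.33413 = 637.22 ppm.

C ≈ 637 ppm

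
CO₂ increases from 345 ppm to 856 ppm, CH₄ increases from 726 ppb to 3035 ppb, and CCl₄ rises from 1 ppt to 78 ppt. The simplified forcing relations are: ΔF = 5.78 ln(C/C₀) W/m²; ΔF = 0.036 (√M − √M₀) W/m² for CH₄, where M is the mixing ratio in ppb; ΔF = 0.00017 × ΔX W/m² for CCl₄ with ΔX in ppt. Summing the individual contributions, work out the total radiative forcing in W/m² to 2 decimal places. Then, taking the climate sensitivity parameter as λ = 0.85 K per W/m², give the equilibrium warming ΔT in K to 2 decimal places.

ΔF = 6.28 W/m²; ΔT = 5.34 K

CO₂: 5.78 × ln(856/345) = 5.78 × ln(2.48116) = 5.78 × 0.90873 = 5.2525 W/m².
CH₄: 0.036 × (√3035 − √726) = 0.036 × (55.0908 − 26.9444) = 0.036 × 28.1464 = 1.0133 W/m².
CCl₄: ΔF = 0.00017 × (78 − 1) = 0.00017 × 77 = 0.0131 W/m².
Total ΔF = 5.2525 + 1.0133 + 0.0131 = 6.2789 W/m².
ΔT = λ ΔF = 0.85 × 6.28 = 5.3380 K.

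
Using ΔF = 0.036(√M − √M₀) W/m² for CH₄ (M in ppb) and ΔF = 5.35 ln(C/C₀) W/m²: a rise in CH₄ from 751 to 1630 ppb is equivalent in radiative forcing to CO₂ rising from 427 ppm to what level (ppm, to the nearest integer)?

C ≈ 466 ppm

CH₄ forcing: 0.036 × (√1630 − √751) = 0.036 × (40.3733 − 27.4044) = 0.036 × 12.9689 = 0.46688 W/m².
Set 5.35 ln(C/427) = 0.46688: ln(C/427) = 0.46688/5.35 = 0.08727, so C = 427 × e^0.08727 = 427 × 1.09119 = 465.94 ppm.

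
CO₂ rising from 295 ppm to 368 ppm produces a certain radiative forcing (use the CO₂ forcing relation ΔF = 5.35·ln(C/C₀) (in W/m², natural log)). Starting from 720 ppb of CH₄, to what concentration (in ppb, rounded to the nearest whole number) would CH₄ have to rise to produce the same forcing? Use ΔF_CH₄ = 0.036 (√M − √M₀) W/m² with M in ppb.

M ≈ 3563 ppb

CO₂ forcing: 5.35 × ln(368/295) = 5.35 × 0.221108 = 1.18293 W/m².
Set 0.036(√M − √720) = 1.18293: √M = 1.18293/0.036 + √720 = 32.8592 + 26.8328 = 59.6920.
M = (59.6920)² = 3563.13 ppb.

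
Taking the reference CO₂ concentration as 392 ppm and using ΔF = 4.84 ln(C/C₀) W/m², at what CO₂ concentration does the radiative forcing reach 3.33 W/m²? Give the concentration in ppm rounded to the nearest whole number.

C ≈ 780 ppm

Set 4.84 ln(C/392) = 3.33, so ln(C/392) = 3.33/4.84 = 0.68802.
Then C/392 = e^0.68802 = 1.98977, giving C = 392 × 1.98977 = 779.99 ppm.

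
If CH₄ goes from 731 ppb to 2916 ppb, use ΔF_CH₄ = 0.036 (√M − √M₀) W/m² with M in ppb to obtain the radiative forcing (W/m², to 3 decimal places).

ΔF = 0.971 W/m²

CH₄: 0.036 × (√2916 − √731) = 0.036 × (54.0000 − 27.0370) = 0.036 × 26.9630 = 0.9707 W/m².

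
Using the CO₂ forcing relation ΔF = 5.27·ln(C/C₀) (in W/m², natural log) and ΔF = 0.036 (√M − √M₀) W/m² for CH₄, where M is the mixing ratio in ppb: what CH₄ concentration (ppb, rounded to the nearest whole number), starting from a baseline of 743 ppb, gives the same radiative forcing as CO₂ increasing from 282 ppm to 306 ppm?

CO₂ forcing: 5.27 × ln(306/282) = 5.27 × 0.081678 = 0.43044 W/m².
Set 0.036(√M − √743) = 0.43044: √M = 0.43044/0.036 + √743 = 11.9567 + 27.2580 = 39.2147.
M = (39.2147)² = 1537.79 ppb.

M ≈ 1538 ppb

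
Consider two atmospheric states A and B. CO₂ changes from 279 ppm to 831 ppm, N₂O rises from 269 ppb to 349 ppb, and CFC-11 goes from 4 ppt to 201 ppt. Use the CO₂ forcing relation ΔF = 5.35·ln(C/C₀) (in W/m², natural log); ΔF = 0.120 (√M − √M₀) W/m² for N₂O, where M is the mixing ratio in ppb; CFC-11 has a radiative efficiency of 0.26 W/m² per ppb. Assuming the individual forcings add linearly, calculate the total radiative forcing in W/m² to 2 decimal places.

CO₂: 5.35 × ln(831/279) = 5.35 × ln(2.97849) = 5.35 × 1.09142 = 5.8391 W/m².
N₂O: 0.120 × (√349 − √269) = 0.120 × (18.6815 − 16.4012) = 0.120 × 2.2803 = 0.2736 W/m².
CFC-11: Δ = 201 − 4 = 197 ppt = 0.197 ppb; ΔF = 0.26 × 0.197 = 0.0512 W/m².
Total ΔF = 5.8391 + 0.2736 + 0.0512 = 6.1639 W/m².

ΔF = 6.16 W/m²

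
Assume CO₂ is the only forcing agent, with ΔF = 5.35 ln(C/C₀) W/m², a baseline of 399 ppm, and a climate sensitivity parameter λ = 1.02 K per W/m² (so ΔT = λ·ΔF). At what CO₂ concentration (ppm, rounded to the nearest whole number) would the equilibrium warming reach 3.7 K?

C ≈ 786 ppm

Required forcing: ΔF = ΔT/λ = 3.7/1.02 = 3.6275 W/m².
Then ln(C/399) = ΔF/5.35 = 3.6275/5.35 = 0.67804.
So C = 399 × e^0.67804 = 399 × 1.97001 = 786.03 ppm.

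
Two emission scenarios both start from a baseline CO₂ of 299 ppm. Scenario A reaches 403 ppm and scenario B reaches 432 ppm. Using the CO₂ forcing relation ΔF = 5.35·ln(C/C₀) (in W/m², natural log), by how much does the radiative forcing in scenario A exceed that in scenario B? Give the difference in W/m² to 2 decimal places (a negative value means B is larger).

ΔF_A = 5.35 ln(403/299) = 5.35 × 0.29849 = 1.5969 W/m².
ΔF_B = 5.35 ln(432/299) = 5.35 × 0.36798 = 1.9687 W/m².
Difference: 1.5969 − 1.9687 = -0.3718 W/m².
(Equivalently, ΔF_A − ΔF_B = 5.35 ln(403/432) = 5.35 × -0.06949 = -0.3718 W/m².)

ΔF_A − ΔF_B = -0.37 W/m²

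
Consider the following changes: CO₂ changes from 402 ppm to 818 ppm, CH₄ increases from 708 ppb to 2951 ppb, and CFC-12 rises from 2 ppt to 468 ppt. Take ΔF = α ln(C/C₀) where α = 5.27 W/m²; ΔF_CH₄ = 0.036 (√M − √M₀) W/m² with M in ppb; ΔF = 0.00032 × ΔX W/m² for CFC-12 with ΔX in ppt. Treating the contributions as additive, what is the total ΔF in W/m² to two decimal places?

CO₂: 5.27 × ln(818/402) = 5.27 × ln(2.03483) = 5.27 × 0.71041 = 3.7439 W/m².
CH₄: 0.036 × (√2951 − √708) = 0.036 × (54.3231 − 26.6083) = 0.036 × 27.7148 = 0.9977 W/m².
CFC-12: ΔF = 0.00032 × (468 − 2) = 0.00032 × 466 = 0.1491 W/m².
Total ΔF = 3.7439 + 0.9977 + 0.1491 = 4.8907 W/m².

ΔF = 4.89 W/m²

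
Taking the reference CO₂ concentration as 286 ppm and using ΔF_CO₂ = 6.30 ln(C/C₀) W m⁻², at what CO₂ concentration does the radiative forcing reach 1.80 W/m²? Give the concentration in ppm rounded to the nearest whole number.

C ≈ 381 ppm

Set 6.30 ln(C/286) = 1.80, so ln(C/286) = 1.80/6.30 = 0.28571.
Then C/286 = e^0.28571 = 1.33071, giving C = 286 × 1.33071 = 380.58 ppm.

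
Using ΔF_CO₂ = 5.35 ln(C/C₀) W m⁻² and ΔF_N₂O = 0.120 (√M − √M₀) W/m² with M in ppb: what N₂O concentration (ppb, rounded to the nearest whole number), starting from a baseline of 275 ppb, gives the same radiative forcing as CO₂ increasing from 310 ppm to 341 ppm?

CO₂ forcing: 5.35 × ln(341/310) = 5.35 × 0.095310 = 0.50991 W/m².
Set 0.120(√M − √275) = 0.50991: √M = 0.50991/0.120 + √275 = 4.2493 + 16.5831 = 20.8324.
M = (20.8324)² = 433.99 ppb.

M ≈ 434 ppb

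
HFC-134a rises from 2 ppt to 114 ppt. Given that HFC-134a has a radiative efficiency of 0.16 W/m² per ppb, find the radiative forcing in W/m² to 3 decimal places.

HFC-134a: Δ = 114 − 2 = 112 ppt = 0.112 ppb; ΔF = 0.16 × 0.112 = 0.0179 W/m².

ΔF = 0.018 W/m²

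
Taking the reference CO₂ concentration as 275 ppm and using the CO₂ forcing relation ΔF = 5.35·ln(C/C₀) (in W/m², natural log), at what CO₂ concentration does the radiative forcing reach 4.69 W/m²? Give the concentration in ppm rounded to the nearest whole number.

C ≈ 661 ppm

Set 5.35 ln(C/275) = 4.69, so ln(C/275) = 4.69/5.35 = 0.87664.
Then C/275 = e^0.87664 = 2.40281, giving C = 275 × 2.40281 = 660.77 ppm.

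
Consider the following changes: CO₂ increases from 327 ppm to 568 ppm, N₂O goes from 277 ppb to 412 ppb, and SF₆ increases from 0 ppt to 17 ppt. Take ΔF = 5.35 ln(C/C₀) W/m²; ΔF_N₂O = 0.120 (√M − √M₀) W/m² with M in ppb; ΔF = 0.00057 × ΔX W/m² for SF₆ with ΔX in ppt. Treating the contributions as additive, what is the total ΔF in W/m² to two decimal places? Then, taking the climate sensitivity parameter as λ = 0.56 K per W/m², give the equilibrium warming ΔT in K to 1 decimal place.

ΔF = 3.40 W/m²; ΔT = 1.9 K

CO₂: 5.35 × ln(568/327) = 5.35 × ln(1.73700) = 5.35 × 0.55216 = 2.9541 W/m².
N₂O: 0.120 × (√412 − √277) = 0.120 × (20.2978 − 16.6433) = 0.120 × 3.6545 = 0.4385 W/m².
SF₆: ΔF = 0.00057 × (17 − 0) = 0.00057 × 17 = 0.0097 W/m².
Total ΔF = 2.9541 + 0.4385 + 0.0097 = 3.4023 W/m².
ΔT = λ ΔF = 0.56 × 3.40 = 1.9040 K.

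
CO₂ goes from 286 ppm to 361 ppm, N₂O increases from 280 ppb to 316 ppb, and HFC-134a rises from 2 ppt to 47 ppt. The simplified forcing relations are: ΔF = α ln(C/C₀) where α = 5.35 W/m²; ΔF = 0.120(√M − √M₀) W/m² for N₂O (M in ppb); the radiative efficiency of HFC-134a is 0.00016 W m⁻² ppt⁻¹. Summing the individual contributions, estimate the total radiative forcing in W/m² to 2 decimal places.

ΔF = 1.38 W/m²

CO₂: 5.35 × ln(361/286) = 5.35 × ln(1.26224) = 5.35 × 0.23289 = 1.2460 W/m².
N₂O: 0.120 × (√316 − √280) = 0.120 × (17.7764 − 16.7332) = 0.120 × 1.0432 = 0.1252 W/m².
HFC-134a: ΔF = 0.00016 × (47 − 2) = 0.00016 × 45 = 0.0072 W/m².
Total ΔF = 1.2460 + 0.1252 + 0.0072 = 1.3784 W/m².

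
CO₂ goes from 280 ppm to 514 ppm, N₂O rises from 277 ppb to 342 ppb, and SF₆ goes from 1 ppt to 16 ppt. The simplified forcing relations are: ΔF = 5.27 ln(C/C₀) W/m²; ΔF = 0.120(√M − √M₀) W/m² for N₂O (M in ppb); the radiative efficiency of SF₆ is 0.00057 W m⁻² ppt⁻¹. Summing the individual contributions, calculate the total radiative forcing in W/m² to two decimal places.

ΔF = 3.43 W/m²

CO₂: 5.27 × ln(514/280) = 5.27 × ln(1.83571) = 5.27 × 0.60743 = 3.2012 W/m².
N₂O: 0.120 × (√342 − √277) = 0.120 × (18.4932 − 16.6433) = 0.120 × 1.8499 = 0.2220 W/m².
SF₆: ΔF = 0.00057 × (16 − 1) = 0.00057 × 15 = 0.0086 W/m².
Total ΔF = 3.2012 + 0.2220 + 0.0086 = 3.4318 W/m².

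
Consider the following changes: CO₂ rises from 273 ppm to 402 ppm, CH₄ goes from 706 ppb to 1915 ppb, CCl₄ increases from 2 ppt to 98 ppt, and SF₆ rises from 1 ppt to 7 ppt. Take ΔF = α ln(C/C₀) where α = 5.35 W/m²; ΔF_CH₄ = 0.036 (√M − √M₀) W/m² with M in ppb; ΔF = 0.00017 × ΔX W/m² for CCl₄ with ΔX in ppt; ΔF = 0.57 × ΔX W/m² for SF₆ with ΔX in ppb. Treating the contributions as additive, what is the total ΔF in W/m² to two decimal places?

CO₂: 5.35 × ln(402/273) = 5.35 × ln(1.47253) = 5.35 × 0.38698 = 2.0703 W/m².
CH₄: 0.036 × (√1915 − √706) = 0.036 × (43.7607 − 26.5707) = 0.036 × 17.1900 = 0.6188 W/m².
CCl₄: ΔF = 0.00017 × (98 − 2) = 0.00017 × 96 = 0.0163 W/m².
SF₆: Δ = 7 − 1 = 6 ppt = 0.006 ppb; ΔF = 0.57 × 0.006 = 0.0034 W/m².
Total ΔF = 2.0703 + 0.6188 + 0.0163 + 0.0034 = 2.7088 W/m².

ΔF = 2.71 W/m²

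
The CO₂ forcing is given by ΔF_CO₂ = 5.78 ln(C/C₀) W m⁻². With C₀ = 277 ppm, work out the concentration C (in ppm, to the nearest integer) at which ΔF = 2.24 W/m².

Set 5.78 ln(C/277) = 2.24, so ln(C/277) = 2.24/5.78 = 0.38754.
Then C/277 = e^0.38754 = 1.47335, giving C = 277 × 1.47335 = 408.12 ppm.

C ≈ 408 ppm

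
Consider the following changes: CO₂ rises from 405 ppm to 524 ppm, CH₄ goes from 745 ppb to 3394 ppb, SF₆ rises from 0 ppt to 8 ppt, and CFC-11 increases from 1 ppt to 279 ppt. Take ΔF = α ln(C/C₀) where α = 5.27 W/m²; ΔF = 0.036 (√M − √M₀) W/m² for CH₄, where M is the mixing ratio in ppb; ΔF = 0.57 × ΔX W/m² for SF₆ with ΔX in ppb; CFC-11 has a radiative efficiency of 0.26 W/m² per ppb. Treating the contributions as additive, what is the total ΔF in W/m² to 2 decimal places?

ΔF = 2.55 W/m²

CO₂: 5.27 × ln(524/405) = 5.27 × ln(1.29383) = 5.27 × 0.25761 = 1.3576 W/m².
CH₄: 0.036 × (√3394 − √745) = 0.036 × (58.2580 − 27.2947) = 0.036 × 30.9633 = 1.1147 W/m².
SF₆: Δ = 8 − 0 = 8 ppt = 0.008 ppb; ΔF = 0.57 × 0.008 = 0.0046 W/m².
CFC-11: Δ = 279 − 1 = 278 ppt = 0.278 ppb; ΔF = 0.26 × 0.278 = 0.0723 W/m².
Total ΔF = 1.3576 + 1.1147 + 0.0046 + 0.0723 = 2.5492 W/m².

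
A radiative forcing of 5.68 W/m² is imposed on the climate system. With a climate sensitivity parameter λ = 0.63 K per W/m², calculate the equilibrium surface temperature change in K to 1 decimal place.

ΔT = 3.6 K

ΔT = λ ΔF = 0.63 × 5.68 = 3.5784 K.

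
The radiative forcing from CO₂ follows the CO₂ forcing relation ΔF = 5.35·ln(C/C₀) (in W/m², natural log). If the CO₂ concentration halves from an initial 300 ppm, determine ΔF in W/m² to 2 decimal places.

ΔF = -3.71 W/m²

ΔF = 5.35 × ln(0.5) = 5.35 × -0.69315 = -3.7084 W/m².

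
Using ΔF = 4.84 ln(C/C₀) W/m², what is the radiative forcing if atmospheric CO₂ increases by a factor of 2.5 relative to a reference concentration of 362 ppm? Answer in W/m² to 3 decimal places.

ΔF = 4.84 × ln(2.5) = 4.84 × 0.91629 = 4.4348 W/m².

ΔF = 4.435 W/m²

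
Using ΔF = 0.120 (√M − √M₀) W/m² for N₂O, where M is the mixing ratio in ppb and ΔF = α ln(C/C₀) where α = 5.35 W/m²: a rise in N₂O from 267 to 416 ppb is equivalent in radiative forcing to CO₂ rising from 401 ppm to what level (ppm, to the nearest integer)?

N₂O forcing: 0.120 × (√416 − √267) = 0.120 × (20.3961 − 16.3401) = 0.120 × 4.0560 = 0.48672 W/m².
Set 5.35 ln(C/401) = 0.48672: ln(C/401) = 0.48672/5.35 = 0.09098, so C = 401 × e^0.09098 = 401 × 1.09525 = 439.20 ppm.

C ≈ 439 ppm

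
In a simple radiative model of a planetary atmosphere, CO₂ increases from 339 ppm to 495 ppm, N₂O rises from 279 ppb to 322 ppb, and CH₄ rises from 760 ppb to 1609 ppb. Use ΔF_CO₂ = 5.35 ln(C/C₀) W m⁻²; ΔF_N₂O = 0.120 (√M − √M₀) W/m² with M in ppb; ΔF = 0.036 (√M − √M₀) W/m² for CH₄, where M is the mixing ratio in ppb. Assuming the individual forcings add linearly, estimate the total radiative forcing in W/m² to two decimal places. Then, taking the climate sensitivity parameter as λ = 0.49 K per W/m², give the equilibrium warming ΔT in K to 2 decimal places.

CO₂: 5.35 × ln(495/339) = 5.35 × ln(1.46018) = 5.35 × 0.37856 = 2.0253 W/m².
N₂O: 0.120 × (√322 − √279) = 0.120 × (17.9444 − 16.7033) = 0.120 × 1.2411 = 0.1489 W/m².
CH₄: 0.036 × (√1609 − √760) = 0.036 × (40.1123 − 27.5681) = 0.036 × 12.5442 = 0.4516 W/m².
Total ΔF = 2.0253 + 0.1489 + 0.4516 = 2.6258 W/m².
ΔT = λ ΔF = 0.49 × 2.63 = 1.2887 K.

ΔF = 2.63 W/m²; ΔT = 1.29 K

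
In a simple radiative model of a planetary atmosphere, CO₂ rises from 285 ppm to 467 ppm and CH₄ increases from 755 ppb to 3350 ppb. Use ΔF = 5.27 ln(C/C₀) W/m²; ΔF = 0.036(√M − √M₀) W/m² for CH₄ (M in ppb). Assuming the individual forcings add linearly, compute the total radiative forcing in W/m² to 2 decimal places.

CO₂: 5.27 × ln(467/285) = 5.27 × ln(1.63860) = 5.27 × 0.49384 = 2.6025 W/m².
CH₄: 0.036 × (√3350 − √755) = 0.036 × (57.8792 − 27.4773) = 0.036 × 30.4019 = 1.0945 W/m².
Total ΔF = 2.6025 + 1.0945 = 3.6970 W/m².

ΔF = 3.70 W/m²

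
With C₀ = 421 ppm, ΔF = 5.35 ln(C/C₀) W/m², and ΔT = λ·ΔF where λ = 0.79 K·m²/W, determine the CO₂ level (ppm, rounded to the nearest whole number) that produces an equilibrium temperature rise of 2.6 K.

Required forcing: ΔF = ΔT/λ = 2.6/0.79 = 3.2911 W/m².
Then ln(C/421) = ΔF/5.35 = 3.2911/5.35 = 0.61516.
So C = 421 × e^0.61516 = 421 × 1.84995 = 778.83 ppm.

C ≈ 779 ppm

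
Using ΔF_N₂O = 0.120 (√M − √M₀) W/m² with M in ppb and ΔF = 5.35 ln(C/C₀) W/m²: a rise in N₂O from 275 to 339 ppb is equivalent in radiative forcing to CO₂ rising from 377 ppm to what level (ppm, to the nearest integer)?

C ≈ 393 ppm

N₂O forcing: 0.120 × (√339 − √275) = 0.120 × (18.4120 − 16.5831) = 0.120 × 1.8289 = 0.21947 W/m².
Set 5.35 ln(C/377) = 0.21947: ln(C/377) = 0.21947/5.35 = 0.04102, so C = 377 × e^0.04102 = 377 × 1.04187 = 392.78 ppm.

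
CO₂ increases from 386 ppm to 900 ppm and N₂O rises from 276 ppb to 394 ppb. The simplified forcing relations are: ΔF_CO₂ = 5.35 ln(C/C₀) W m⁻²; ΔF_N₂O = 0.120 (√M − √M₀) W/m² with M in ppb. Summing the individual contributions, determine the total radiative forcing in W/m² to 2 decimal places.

CO₂: 5.35 × ln(900/386) = 5.35 × ln(2.33161) = 5.35 × 0.84656 = 4.5291 W/m².
N₂O: 0.120 × (√394 − √276) = 0.120 × (19.8494 − 16.6132) = 0.120 × 3.2362 = 0.3883 W/m².
Total ΔF = 4.5291 + 0.3883 = 4.9174 W/m².

ΔF = 4.92 W/m²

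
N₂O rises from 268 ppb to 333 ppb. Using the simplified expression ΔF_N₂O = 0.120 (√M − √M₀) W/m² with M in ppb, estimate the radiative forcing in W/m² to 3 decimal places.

N₂O: 0.120 × (√333 − √268) = 0.120 × (18.2483 − 16.3707) = 0.120 × 1.8776 = 0.2253 W/m².

ΔF = 0.225 W/m²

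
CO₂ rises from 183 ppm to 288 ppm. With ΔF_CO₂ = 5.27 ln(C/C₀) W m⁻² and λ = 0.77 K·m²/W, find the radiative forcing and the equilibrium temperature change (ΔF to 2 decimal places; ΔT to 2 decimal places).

ΔF = 2.39 W/m²; ΔT = 1.84 K

CO₂: 5.27 × ln(288/183) = 5.27 × ln(1.57377) = 5.27 × 0.45347 = 2.3898 W/m².
ΔT = λ ΔF = 0.77 × 2.39 = 1.8403 K.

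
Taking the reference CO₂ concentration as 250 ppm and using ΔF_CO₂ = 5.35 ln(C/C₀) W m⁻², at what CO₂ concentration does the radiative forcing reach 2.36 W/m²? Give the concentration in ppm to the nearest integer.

C ≈ 389 ppm

Set 5.35 ln(C/250) = 2.36, so ln(C/250) = 2.36/5.35 = 0.44112.
Then C/250 = e^0.44112 = 1.55445, giving C = 250 × 1.55445 = 388.61 ppm.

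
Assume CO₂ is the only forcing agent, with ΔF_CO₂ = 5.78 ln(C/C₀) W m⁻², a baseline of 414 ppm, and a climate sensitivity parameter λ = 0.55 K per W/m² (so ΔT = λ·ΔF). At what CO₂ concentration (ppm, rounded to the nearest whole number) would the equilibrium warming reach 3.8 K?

Required forcing: ΔF = ΔT/λ = 3.8/0.55 = 6.9091 W/m².
Then ln(C/414) = ΔF/5.78 = 6.9091/5.78 = 1.19535.
So C = 414 × e^1.19535 = 414 × 3.30471 = 1368.15 ppm.

C ≈ 1368 ppm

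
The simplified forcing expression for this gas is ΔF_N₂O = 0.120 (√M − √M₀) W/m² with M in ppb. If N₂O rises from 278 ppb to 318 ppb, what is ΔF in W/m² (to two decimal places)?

N₂O: 0.120 × (√318 − √278) = 0.120 × (17.8326 − 16.6733) = 0.120 × 1.1593 = 0.1391 W/m².

ΔF = 0.14 W/m²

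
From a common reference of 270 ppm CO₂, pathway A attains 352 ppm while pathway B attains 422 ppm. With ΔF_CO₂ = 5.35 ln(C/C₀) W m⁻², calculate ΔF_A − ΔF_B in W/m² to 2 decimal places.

ΔF_A − ΔF_B = -0.97 W/m²

ΔF_A = 5.35 ln(352/270) = 5.35 × 0.26521 = 1.4189 W/m².
ΔF_B = 5.35 ln(422/270) = 5.35 × 0.44658 = 2.3892 W/m².
Difference: 1.4189 − 2.3892 = -0.9703 W/m².
(Equivalently, ΔF_A − ΔF_B = 5.35 ln(352/422) = 5.35 × -0.18137 = -0.9703 W/m².)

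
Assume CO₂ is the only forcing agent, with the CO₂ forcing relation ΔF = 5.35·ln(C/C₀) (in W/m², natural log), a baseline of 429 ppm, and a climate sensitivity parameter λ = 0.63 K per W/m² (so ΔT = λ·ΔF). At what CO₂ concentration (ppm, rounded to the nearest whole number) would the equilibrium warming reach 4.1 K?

C ≈ 1448 ppm

Required forcing: ΔF = ΔT/λ = 4.1/0.63 = 6.5079 W/m².
Then ln(C/429) = ΔF/5.35 = 6.5079/5.35 = 1.21643.
So C = 429 × e^1.21643 = 429 × 3.37512 = 1447.93 ppm.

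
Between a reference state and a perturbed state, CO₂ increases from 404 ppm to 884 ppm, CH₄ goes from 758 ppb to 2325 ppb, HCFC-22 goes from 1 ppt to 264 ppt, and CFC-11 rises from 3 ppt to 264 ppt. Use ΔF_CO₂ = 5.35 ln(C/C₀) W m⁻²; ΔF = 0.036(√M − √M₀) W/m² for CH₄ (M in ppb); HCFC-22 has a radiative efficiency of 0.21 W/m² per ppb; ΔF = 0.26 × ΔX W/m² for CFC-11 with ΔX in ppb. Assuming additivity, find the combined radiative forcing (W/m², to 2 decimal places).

ΔF = 5.06 W/m²

CO₂: 5.35 × ln(884/404) = 5.35 × ln(2.18812) = 5.35 × 0.78304 = 4.1893 W/m².
CH₄: 0.036 × (√2325 − √758) = 0.036 × (48.2183 − 27.5318) = 0.036 × 20.6865 = 0.7447 W/m².
HCFC-22: Δ = 264 − 1 = 263 ppt = 0.263 ppb; ΔF = 0.21 × 0.263 = 0.0552 W/m².
CFC-11: Δ = 264 − 3 = 261 ppt = 0.261 ppb; ΔF = 0.26 × 0.261 = 0.0679 W/m².
Total ΔF = 4.1893 + 0.7447 + 0.0552 + 0.0679 = 5.0571 W/m².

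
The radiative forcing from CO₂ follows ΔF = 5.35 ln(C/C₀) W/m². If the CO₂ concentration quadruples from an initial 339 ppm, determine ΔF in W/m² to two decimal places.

ΔF = 5.35 × ln(4) = 5.35 × 1.38629 = 7.4167 W/m².

ΔF = 7.42 W/m²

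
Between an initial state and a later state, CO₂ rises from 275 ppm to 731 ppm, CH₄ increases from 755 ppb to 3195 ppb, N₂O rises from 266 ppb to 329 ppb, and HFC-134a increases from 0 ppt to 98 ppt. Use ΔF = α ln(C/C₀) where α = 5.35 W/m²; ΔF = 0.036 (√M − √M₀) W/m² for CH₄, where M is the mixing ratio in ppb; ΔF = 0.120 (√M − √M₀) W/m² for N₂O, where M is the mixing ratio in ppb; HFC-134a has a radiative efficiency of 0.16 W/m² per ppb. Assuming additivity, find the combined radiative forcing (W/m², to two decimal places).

CO₂: 5.35 × ln(731/275) = 5.35 × ln(2.65818) = 5.35 × 0.97764 = 5.2304 W/m².
CH₄: 0.036 × (√3195 − √755) = 0.036 × (56.5243 − 27.4773) = 0.036 × 29.0470 = 1.0457 W/m².
N₂O: 0.120 × (√329 − √266) = 0.120 × (18.1384 − 16.3095) = 0.120 × 1.8289 = 0.2195 W/m².
HFC-134a: Δ = 98 − 0 = 98 ppt = 0.098 ppb; ΔF = 0.16 × 0.098 = 0.0157 W/m².
Total ΔF = 5.2304 + 1.0457 + 0.2195 + 0.0157 = 6.5113 W/m².

ΔF = 6.51 W/m²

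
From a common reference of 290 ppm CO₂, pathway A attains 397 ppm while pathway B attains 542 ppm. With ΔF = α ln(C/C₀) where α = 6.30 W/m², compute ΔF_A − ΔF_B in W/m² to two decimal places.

ΔF_A = 6.30 ln(397/290) = 6.30 × 0.31406 = 1.9786 W/m².
ΔF_B = 6.30 ln(542/290) = 6.30 × 0.62539 = 3.9400 W/m².
Difference: 1.9786 − 3.9400 = -1.9614 W/m².
(Equivalently, ΔF_A − ΔF_B = 6.30 ln(397/542) = 6.30 × -0.31133 = -1.9614 W/m².)

ΔF_A − ΔF_B = -1.96 W/m²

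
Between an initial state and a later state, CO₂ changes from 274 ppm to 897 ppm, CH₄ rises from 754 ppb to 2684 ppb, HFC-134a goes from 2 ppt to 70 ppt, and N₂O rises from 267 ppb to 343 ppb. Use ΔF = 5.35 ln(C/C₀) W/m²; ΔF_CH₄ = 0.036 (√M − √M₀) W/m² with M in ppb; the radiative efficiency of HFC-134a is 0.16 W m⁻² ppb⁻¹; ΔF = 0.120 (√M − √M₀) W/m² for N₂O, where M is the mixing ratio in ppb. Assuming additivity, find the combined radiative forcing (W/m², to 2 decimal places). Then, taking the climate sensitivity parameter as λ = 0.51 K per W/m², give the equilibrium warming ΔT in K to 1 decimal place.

ΔF = 7.49 W/m²; ΔT = 3.8 K

CO₂: 5.35 × ln(897/274) = 5.35 × ln(3.27372) = 5.35 × 1.18593 = 6.3447 W/m².
CH₄: 0.036 × (√2684 − √754) = 0.036 × (51.8073 − 27.4591) = 0.036 × 24.3482 = 0.8765 W/m².
HFC-134a: Δ = 70 − 2 = 68 ppt = 0.068 ppb; ΔF = 0.16 × 0.068 = 0.0109 W/m².
N₂O: 0.120 × (√343 − √267) = 0.120 × (18.5203 − 16.3401) = 0.120 × 2.1802 = 0.2616 W/m².
Total ΔF = 6.3447 + 0.8765 + 0.0109 + 0.2616 = 7.4937 W/m².
ΔT = λ ΔF = 0.51 × 7.49 = 3.8199 K.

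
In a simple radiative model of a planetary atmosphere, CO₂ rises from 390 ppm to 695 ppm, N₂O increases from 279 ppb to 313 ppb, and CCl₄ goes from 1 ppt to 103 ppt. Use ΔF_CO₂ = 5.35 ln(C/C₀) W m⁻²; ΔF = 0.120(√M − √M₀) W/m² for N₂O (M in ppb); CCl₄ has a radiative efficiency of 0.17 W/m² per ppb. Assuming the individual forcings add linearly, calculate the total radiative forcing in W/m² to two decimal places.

ΔF = 3.23 W/m²

CO₂: 5.35 × ln(695/390) = 5.35 × ln(1.78205) = 5.35 × 0.57776 = 3.0910 W/m².
N₂O: 0.120 × (√313 − √279) = 0.120 × (17.6918 − 16.7033) = 0.120 × 0.9885 = 0.1186 W/m².
CCl₄: Δ = 103 − 1 = 102 ppt = 0.102 ppb; ΔF = 0.17 × 0.102 = 0.0173 W/m².
Total ΔF = 3.0910 + 0.1186 + 0.0173 = 3.2269 W/m².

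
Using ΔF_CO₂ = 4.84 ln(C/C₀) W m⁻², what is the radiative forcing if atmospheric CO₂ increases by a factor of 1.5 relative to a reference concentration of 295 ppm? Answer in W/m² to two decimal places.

ΔF = 1.96 W/m²

ΔF = 4.84 × ln(1.5) = 4.84 × 0.40547 = 1.9625 W/m².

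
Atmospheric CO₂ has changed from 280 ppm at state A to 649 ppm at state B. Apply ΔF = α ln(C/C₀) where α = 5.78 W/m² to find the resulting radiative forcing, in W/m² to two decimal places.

CO₂: 5.78 × ln(649/280) = 5.78 × ln(2.31786) = 5.78 × 0.84064 = 4.8589 W/m².

ΔF = 4.86 W/m²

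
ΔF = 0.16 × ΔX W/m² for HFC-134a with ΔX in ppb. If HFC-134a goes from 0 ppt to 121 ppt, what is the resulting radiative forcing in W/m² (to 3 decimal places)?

HFC-134a: Δ = 121 − 0 = 121 ppt = 0.121 ppb; ΔF = 0.16 × 0.121 = 0.0194 W/m².

ΔF = 0.019 W/m²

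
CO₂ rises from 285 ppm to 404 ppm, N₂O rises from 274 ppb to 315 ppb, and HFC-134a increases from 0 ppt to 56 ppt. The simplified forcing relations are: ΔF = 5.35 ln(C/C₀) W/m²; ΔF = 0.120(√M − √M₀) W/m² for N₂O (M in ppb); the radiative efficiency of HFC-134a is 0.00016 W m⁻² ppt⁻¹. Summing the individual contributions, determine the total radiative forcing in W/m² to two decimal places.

ΔF = 2.02 W/m²

CO₂: 5.35 × ln(404/285) = 5.35 × ln(1.41754) = 5.35 × 0.34892 = 1.8667 W/m².
N₂O: 0.120 × (√315 − √274) = 0.120 × (17.7482 − 16.5529) = 0.120 × 1.1953 = 0.1434 W/m².
HFC-134a: ΔF = 0.00016 × (56 − 0) = 0.00016 × 56 = 0.0090 W/m².
Total ΔF = 1.8667 + 0.1434 + 0.0090 = 2.0191 W/m².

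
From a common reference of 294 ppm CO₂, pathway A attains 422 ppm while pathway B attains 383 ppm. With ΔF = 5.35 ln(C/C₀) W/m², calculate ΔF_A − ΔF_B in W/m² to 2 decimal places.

ΔF_A − ΔF_B = 0.52 W/m²

ΔF_A = 5.35 ln(422/294) = 5.35 × 0.36143 = 1.9337 W/m².
ΔF_B = 5.35 ln(383/294) = 5.35 × 0.26446 = 1.4149 W/m².
Difference: 1.9337 − 1.4149 = 0.5188 W/m².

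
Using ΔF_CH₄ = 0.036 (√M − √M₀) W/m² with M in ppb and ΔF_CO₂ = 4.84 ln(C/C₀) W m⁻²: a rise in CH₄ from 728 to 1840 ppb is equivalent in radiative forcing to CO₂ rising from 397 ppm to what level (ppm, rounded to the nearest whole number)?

C ≈ 447 ppm

CH₄ forcing: 0.036 × (√1840 − √728) = 0.036 × (42.8952 − 26.9815) = 0.036 × 15.9137 = 0.57289 W/m².
Set 4.84 ln(C/397) = 0.57289: ln(C/397) = 0.57289/4.84 = 0.11837, so C = 397 × e^0.11837 = 397 × 1.12566 = 446.89 ppm.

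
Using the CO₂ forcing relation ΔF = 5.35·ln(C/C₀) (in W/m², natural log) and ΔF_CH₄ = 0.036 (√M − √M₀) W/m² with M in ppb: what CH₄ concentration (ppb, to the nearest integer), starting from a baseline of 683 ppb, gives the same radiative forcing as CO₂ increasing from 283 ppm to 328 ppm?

M ≈ 2310 ppb

CO₂ forcing: 5.35 × ln(328/283) = 5.35 × 0.147567 = 0.78948 W/m².
Set 0.036(√M − √683) = 0.78948: √M = 0.78948/0.036 + √683 = 21.9300 + 26.1343 = 48.0643.
M = (48.0643)² = 2310.18 ppb.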